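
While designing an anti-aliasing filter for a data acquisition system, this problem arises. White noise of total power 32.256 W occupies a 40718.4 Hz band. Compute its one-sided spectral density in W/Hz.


Power spectral density:
PSD = P / BW
    = 32.256 / 40718.4
    = 0.00079217 W/Hz

0.00079217 W/Hz


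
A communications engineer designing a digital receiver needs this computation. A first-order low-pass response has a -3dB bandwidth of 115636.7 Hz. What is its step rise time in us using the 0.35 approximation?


Rise time from bandwidth relationship:
tr = 0.35 / BW
   = 0.35 / 115636.7
   = 3.026720756e-06 s
   = 3.0267 us

3.0267 us


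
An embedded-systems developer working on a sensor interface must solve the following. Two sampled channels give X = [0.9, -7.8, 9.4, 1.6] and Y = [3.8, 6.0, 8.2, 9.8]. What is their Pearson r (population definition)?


Pearson correlation coefficient (population):
r = cov(X,Y) / (std(X) * std(Y))
Mean X = 1.025, Mean Y = 6.95
Cov(X,Y) = 5.22125
Std(X) = 6.09031, Std(Y) = 2.264398
r = 0.3786

0.3786


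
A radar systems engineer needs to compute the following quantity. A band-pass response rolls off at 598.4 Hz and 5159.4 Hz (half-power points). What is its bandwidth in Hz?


Bandwidth is the difference of -3dB frequencies:
BW = f_high - f_low
   = 5159.4 - 598.4
   = 4561.0 Hz

4561.0 Hz


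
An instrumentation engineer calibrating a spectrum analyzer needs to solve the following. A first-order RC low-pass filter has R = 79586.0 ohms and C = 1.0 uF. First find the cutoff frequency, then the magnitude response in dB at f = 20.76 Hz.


Step 1 — cutoff frequency:
fc = 1 / (2*pi*R*C)
C = 1.0 uF = 1e-06 F
fc = 1 / (2*pi*79586.0*1e-06)
   = 1.99979 Hz

Step 2 — magnitude at f = 20.76 Hz:
|H(f)| = 1 / sqrt(1 + (f/fc)^2)
f/fc = 20.76 / 1.99979 = 10.38109
|H| = 1 / sqrt(1 + 107.76703) = 0.0958852
|H|_dB = 20*log10(0.0958852) = -20.36 dB

fc = 1.99979 Hz; |H(20.76 Hz)| = -20.36 dB


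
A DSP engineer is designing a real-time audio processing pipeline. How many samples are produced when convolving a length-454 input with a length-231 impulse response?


Linear convolution output length:
L = N + M - 1
  = 454 + 231 - 1
  = 684 samples

684


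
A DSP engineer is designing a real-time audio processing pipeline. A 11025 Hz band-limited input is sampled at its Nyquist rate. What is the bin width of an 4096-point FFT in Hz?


Step 1 — Nyquist sampling rate:
fs = 2 * fmax = 2 * 11025 = 22050 Hz

Step 2 — DFT bin spacing:
df = fs / N = 22050 / 4096 = 5.3833 Hz

5.3833 Hz


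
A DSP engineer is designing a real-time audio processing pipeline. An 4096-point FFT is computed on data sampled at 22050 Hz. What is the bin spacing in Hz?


DFT frequency resolution:
df = fs / N
   = 22050 / 4096
   = 5.3833 Hz

5.3833 Hz


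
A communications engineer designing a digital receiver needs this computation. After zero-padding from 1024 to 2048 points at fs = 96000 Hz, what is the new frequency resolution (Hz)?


Frequency resolution after zero-padding:
N_padded = 1024 * 2 = 2048
df = fs / N_padded
   = 96000 / 2048
   = 46.875 Hz

46.875 Hz


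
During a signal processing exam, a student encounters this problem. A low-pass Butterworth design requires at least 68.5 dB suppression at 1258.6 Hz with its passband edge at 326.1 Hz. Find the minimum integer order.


Butterworth filter order formula:
n = log10(10^(A/10) - 1) / (2 * log10(f_stop/f_pass))
10^(68.5/10) - 1 = 7079456.8438
f_stop/f_pass = 1258.6 / 326.1 = 3.8596
n = 5.8394 -> ceil = 6

6


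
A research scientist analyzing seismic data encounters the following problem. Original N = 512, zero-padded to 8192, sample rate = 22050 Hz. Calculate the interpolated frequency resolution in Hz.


Frequency resolution after zero-padding:
N_padded = 512 * 16 = 8192
df = fs / N_padded
   = 22050 / 8192
   = 2.6917 Hz

2.6917 Hz


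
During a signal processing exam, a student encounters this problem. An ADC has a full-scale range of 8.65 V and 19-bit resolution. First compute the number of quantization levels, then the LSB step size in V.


Step 1 — number of quantization levels:
L = 2^N = 2^19 = 524288

Step 2 — LSB step size:
delta = Vfs / L
      = 8.65 / 524288
      = 1.65e-05 V

Levels = 524288; step size = 1.65e-05 V


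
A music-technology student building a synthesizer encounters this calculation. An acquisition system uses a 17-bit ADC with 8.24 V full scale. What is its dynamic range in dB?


Dynamic range from full-scale to LSB:
V_min = V_max / 2^bits = 8.24 / 2^17
DR = 20 * log10(V_max / V_min)
   = 20 * log10(2^17)
   = 20 * 17 * log10(2)
   = 102.35 dB

102.35 dB


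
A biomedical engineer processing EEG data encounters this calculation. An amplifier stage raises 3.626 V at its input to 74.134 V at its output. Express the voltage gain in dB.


Voltage gain in dB:
G = 20 * log10(Vout / Vin)
  = 20 * log10(74.134 / 3.626)
  = 20 * log10(20.445119)
  = 20 * 1.31059
  = 26.21 dB

26.21 dB


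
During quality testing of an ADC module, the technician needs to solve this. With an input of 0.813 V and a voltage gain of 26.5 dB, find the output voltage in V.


Output voltage from dB gain:
V_out = V_in * 10^(gain_dB / 20)
      = 0.813 * 10^(26.5 / 20)
      = 0.813 * 21.13489
      = 17.1827 V

17.1827 V


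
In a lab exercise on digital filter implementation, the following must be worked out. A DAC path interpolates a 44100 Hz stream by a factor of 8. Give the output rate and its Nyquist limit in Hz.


Step 1 — output sample rate after interpolation by L:
fs_out = L * fs_in = 8 * 44100 = 352800 Hz

Step 2 — Nyquist frequency of the output stream:
f_Nyq = fs_out / 2 = 352800 / 2 = 176400.0 Hz

fs_out = 352800 Hz; f_Nyquist = 176400.0 Hz


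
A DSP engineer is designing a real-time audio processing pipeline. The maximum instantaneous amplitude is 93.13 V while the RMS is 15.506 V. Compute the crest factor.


Crest factor is the ratio of peak to RMS:
CF = V_peak / V_rms
   = 93.13 / 15.506
   = 6.0061

6.0061


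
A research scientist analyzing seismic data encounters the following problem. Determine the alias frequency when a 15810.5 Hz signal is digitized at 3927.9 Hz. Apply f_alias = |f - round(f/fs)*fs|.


Compute the nearest integer multiple of fs to the signal:
n = round(15810.5 / 3927.9) = 4
f_alias = |15810.5 - 4 * 3927.9|
        = |15810.5 - 15711.6|
        = 98.9 Hz

98.9


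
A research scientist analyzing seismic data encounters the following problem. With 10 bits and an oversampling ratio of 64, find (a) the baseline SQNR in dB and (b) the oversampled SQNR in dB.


Step 1 — baseline SQNR at Nyquist:
SQNR_base = 6.02*N + 1.76
          = 6.02*10 + 1.76
          = 61.96 dB

Step 2 — oversampling processing gain:
G = 10*log10(OSR) = 10*log10(64) = 18.06 dB

Step 3 — total:
SQNR_total = 61.96 + 18.06 = 80.02 dB

Base SQNR = 61.96 dB; oversampled SQNR = 80.02 dB


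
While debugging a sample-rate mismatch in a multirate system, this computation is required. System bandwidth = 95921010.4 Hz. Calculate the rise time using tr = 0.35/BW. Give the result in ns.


Rise time from bandwidth relationship:
tr = 0.35 / BW
   = 0.35 / 95921010.4
   = 3.648835626e-09 s
   = 3.6488 ns

3.6488 ns


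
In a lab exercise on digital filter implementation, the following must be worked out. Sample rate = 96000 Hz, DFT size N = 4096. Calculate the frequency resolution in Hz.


DFT frequency resolution:
df = fs / N
   = 96000 / 4096
   = 23.4375 Hz

23.4375 Hz


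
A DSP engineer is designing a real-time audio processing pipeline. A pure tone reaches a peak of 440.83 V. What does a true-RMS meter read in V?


RMS voltage for a sinusoidal waveform:
V_rms = V_peak / sqrt(2)
      = 440.83 / 1.414214
      = 311.714 V

311.714 V


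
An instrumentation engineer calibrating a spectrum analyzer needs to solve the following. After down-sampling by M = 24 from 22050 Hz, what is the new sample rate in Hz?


Decimation reduces the sample rate:
fs_out = fs_in / M
       = 22050 / 24
       = 918.75 Hz

918.75 Hz


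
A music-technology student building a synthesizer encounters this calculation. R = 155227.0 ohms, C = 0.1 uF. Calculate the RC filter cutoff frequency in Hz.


Cutoff frequency of a first-order RC filter:
fc = 1 / (2 * pi * R * C)
C = 0.1 uF = 1e-07 F
fc = 1 / (2 * pi * 155227.0 * 1e-07)
   = 1 / 0.097532000567757
   = 10.253045 Hz

10.253045 Hz


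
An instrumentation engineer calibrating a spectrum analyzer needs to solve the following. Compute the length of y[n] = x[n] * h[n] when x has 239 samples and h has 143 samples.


Linear convolution output length:
L = N + M - 1
  = 239 + 143 - 1
  = 381 samples

381


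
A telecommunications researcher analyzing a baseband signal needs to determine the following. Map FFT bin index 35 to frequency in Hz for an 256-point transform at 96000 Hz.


Frequency of DFT bin k:
f_k = k * fs / N
    = 35 * 96000 / 256
    = 3360000 / 256
    = 13125.0 Hz

13125.0 Hz


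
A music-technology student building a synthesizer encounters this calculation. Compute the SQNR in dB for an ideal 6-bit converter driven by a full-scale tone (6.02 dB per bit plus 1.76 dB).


Theoretical SNR for a full-scale sinusoid:
SNR = 6.02 * N + 1.76
    = 6.02 * 6 + 1.76
    = 36.12 + 1.76
    = 37.88 dB

37.88 dB


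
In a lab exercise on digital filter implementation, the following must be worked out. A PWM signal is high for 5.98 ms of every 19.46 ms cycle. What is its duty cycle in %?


Duty cycle as a percentage:
DC = (t_on / T) * 100
   = (5.98 / 19.46) * 100
   = 0.307297 * 100
   = 30.73 %

30.73 %


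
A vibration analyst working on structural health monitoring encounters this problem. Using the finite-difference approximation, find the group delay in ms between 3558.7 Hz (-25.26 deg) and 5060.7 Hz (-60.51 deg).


Group delay from phase difference:
tau = -d(phi)/d(omega)
d(phi) = -35.25 deg = -0.615229 rad
d(omega) = 2*pi*(5060.7 - 3558.7) = 9437.3443 rad/s
tau = -(-0.615229) / 9437.3443
    = 0.0652 ms

0.0652 ms


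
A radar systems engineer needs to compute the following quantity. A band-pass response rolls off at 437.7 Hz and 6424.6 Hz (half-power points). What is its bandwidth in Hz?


Bandwidth is the difference of -3dB frequencies:
BW = f_high - f_low
   = 6424.6 - 437.7
   = 5986.9 Hz

5986.9 Hz


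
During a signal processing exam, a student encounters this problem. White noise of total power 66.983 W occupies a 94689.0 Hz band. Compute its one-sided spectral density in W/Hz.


Power spectral density:
PSD = P / BW
    = 66.983 / 94689.0
    = 0.0007074 W/Hz

0.0007074 W/Hz


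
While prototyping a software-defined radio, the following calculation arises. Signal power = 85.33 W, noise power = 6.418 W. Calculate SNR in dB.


SNR in decibels:
SNR = 10 * log10(Ps / Pn)
    = 10 * log10(85.33 / 6.418)
    = 10 * log10(13.2954)
    = 10 * 1.1237
    = 11.24 dB

11.24 dB


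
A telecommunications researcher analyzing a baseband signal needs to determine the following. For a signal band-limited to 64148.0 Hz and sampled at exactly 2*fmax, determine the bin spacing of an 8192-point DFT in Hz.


Step 1 — Nyquist sampling rate:
fs = 2 * fmax = 2 * 64148.0 = 128296.0 Hz

Step 2 — DFT bin spacing:
df = fs / N = 128296.0 / 8192 = 15.6611 Hz

15.6611 Hz


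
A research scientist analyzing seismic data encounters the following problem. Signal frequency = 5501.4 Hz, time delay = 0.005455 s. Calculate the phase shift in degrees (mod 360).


Phase shift from frequency and time delay:
phi = 360 * f * t_delay
    = 360 * 5501.4 * 0.005455
    = 10803.65 degrees
    mod 360 = 3.65 degrees

3.65 degrees


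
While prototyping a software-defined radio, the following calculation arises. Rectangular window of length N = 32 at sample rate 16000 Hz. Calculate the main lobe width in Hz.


Main lobe width for a rectangular window:
Width = 2 * fs / N
      = 2 * 16000 / 32
      = 32000 / 32
      = 1000.0 Hz

1000.0 Hz


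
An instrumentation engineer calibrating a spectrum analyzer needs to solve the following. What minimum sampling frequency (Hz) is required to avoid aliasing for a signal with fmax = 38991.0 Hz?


The Nyquist rate is twice the maximum frequency component.
fs_min = 2 * fmax
      = 2 * 38991.0
      = 77982.0 Hz

77982.0


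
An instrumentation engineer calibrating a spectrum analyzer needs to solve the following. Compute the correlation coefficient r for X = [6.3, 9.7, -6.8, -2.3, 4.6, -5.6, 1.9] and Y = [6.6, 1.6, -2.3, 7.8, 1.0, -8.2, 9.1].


Pearson correlation coefficient (population):
r = cov(X,Y) / (std(X) * std(Y))
Mean X = 1.1143, Mean Y = 2.2286
Cov(X,Y) = 15.032449
Std(X) = 5.766264, Std(Y) = 5.713821
r = 0.4563

0.4563


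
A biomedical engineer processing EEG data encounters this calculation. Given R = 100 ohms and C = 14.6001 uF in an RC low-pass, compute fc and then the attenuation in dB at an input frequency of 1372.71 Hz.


Step 1 — cutoff frequency:
fc = 1 / (2*pi*R*C)
C = 14.6001 uF = 1.46001e-05 F
fc = 1 / (2*pi*100*1.46001e-05)
   = 109.009 Hz

Step 2 — magnitude at f = 1372.71 Hz:
|H(f)| = 1 / sqrt(1 + (f/fc)^2)
f/fc = 1372.71 / 109.009 = 12.59263
|H| = 1 / sqrt(1 + 158.57433) = 0.0791623
|H|_dB = 20*log10(0.0791623) = -22.03 dB

fc = 109.009 Hz; |H(1372.71 Hz)| = -22.03 dB


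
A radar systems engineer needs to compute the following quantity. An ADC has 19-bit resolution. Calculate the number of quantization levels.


Number of quantization levels = 2^N
= 2^19
= 524288

524288


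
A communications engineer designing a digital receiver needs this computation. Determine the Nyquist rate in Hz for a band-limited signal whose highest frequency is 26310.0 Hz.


The Nyquist rate is twice the maximum frequency component.
fs_min = 2 * fmax
      = 2 * 26310.0
      = 52620.0 Hz

52620.0


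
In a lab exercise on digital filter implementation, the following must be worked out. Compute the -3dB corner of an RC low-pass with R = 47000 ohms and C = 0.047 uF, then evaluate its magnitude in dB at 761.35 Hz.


Step 1 — cutoff frequency:
fc = 1 / (2*pi*R*C)
C = 0.047 uF = 4.7e-08 F
fc = 1 / (2*pi*47000*4.7e-08)
   = 72.0484 Hz

Step 2 — magnitude at f = 761.35 Hz:
|H(f)| = 1 / sqrt(1 + (f/fc)^2)
f/fc = 761.35 / 72.0484 = 10.567202
|H| = 1 / sqrt(1 + 111.665758) = 0.0942115
|H|_dB = 20*log10(0.0942115) = -20.52 dB

fc = 72.0484 Hz; |H(761.35 Hz)| = -20.52 dB


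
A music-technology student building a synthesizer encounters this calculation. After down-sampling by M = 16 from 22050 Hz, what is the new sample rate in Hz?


Decimation reduces the sample rate:
fs_out = fs_in / M
       = 22050 / 16
       = 1378.125 Hz

1378.125 Hz


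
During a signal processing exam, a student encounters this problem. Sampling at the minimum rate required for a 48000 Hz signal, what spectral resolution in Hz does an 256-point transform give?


Step 1 — Nyquist sampling rate:
fs = 2 * fmax = 2 * 48000 = 96000 Hz

Step 2 — DFT bin spacing:
df = fs / N = 96000 / 256 = 375.0 Hz

375.0 Hz


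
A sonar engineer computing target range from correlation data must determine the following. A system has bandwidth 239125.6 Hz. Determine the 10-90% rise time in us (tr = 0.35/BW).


Rise time from bandwidth relationship:
tr = 0.35 / BW
   = 0.35 / 239125.6
   = 1.463665956e-06 s
   = 1.4637 us

1.4637 us


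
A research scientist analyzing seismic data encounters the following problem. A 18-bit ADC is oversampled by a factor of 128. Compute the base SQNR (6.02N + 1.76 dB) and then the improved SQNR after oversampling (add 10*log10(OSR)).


Step 1 — baseline SQNR at Nyquist:
SQNR_base = 6.02*N + 1.76
          = 6.02*18 + 1.76
          = 110.12 dB

Step 2 — oversampling processing gain:
G = 10*log10(OSR) = 10*log10(128) = 21.07 dB

Step 3 — total:
SQNR_total = 110.12 + 21.07 = 131.19 dB

Base SQNR = 110.12 dB; oversampled SQNR = 131.19 dB


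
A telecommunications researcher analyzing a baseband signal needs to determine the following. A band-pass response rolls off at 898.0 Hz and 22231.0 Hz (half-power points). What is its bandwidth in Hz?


Bandwidth is the difference of -3dB frequencies:
BW = f_high - f_low
   = 22231.0 - 898.0
   = 21333.0 Hz

21333.0 Hz


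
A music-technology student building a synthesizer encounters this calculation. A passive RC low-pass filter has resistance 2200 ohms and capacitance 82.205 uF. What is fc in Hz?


Cutoff frequency of a first-order RC filter:
fc = 1 / (2 * pi * R * C)
C = 82.205 uF = 8.2205e-05 F
fc = 1 / (2 * pi * 2200 * 8.2205e-05)
   = 1 / 1.1363203459887
   = 0.880034 Hz

0.880034 Hz


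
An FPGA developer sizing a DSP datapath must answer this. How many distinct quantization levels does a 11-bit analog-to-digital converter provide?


Number of quantization levels = 2^N
= 2^11
= 2048

2048


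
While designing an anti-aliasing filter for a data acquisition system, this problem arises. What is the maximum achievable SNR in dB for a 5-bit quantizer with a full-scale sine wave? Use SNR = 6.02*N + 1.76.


Theoretical SNR for a full-scale sinusoid:
SNR = 6.02 * N + 1.76
    = 6.02 * 5 + 1.76
    = 30.1 + 1.76
    = 31.86 dB

31.86 dB


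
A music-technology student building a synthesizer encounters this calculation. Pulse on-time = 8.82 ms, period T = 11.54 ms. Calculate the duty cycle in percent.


Duty cycle as a percentage:
DC = (t_on / T) * 100
   = (8.82 / 11.54) * 100
   = 0.764298 * 100
   = 76.43 %

76.43 %


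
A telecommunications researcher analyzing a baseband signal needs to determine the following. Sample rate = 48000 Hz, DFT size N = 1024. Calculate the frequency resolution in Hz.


DFT frequency resolution:
df = fs / N
   = 48000 / 1024
   = 46.875 Hz

46.875 Hz


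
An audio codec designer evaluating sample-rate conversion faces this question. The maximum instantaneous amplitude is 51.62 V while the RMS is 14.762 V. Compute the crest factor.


Crest factor is the ratio of peak to RMS:
CF = V_peak / V_rms
   = 51.62 / 14.762
   = 3.4968

3.4968


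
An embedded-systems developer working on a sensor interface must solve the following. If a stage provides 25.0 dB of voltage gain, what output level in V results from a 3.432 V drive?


Output voltage from dB gain:
V_out = V_in * 10^(gain_dB / 20)
      = 3.432 * 10^(25.0 / 20)
      = 3.432 * 17.782794
      = 61.0305 V

61.0305 V


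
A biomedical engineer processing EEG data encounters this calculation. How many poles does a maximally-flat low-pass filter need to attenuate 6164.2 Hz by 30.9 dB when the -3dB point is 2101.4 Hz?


Butterworth filter order formula:
n = log10(10^(A/10) - 1) / (2 * log10(f_stop/f_pass))
10^(30.9/10) - 1 = 1229.2688
f_stop/f_pass = 6164.2 / 2101.4 = 2.9334
n = 3.3054 -> ceil = 4

4


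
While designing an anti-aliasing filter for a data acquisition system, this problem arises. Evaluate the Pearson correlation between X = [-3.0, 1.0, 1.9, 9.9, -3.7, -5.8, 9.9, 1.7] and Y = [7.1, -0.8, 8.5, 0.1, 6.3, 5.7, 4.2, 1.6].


Pearson correlation coefficient (population):
r = cov(X,Y) / (std(X) * std(Y))
Mean X = 1.4875, Mean Y = 4.0875
Cov(X,Y) = -8.208906
Std(X) = 5.50169, Std(Y) = 3.202123
r = -0.466

-0.466


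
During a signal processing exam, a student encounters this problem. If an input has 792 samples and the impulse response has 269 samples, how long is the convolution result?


Linear convolution output length:
L = N + M - 1
  = 792 + 269 - 1
  = 1060 samples

1060


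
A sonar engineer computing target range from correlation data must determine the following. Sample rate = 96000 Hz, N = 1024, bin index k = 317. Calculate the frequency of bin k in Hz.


Frequency of DFT bin k:
f_k = k * fs / N
    = 317 * 96000 / 1024
    = 30432000 / 1024
    = 29718.75 Hz

29718.75 Hz


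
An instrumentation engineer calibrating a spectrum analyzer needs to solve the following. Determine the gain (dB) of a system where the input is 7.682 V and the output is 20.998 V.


Voltage gain in dB:
G = 20 * log10(Vout / Vin)
  = 20 * log10(20.998 / 7.682)
  = 20 * log10(2.733403)
  = 20 * 0.436704
  = 8.73 dB

8.73 dB


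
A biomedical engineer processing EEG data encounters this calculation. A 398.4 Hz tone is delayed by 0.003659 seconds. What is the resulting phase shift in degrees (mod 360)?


Phase shift from frequency and time delay:
phi = 360 * f * t_delay
    = 360 * 398.4 * 0.003659
    = 524.79 degrees
    mod 360 = 164.79 degrees

164.79 degrees


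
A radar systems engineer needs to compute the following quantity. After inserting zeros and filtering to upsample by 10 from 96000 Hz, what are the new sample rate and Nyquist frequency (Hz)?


Step 1 — output sample rate after interpolation by L:
fs_out = L * fs_in = 10 * 96000 = 960000 Hz

Step 2 — Nyquist frequency of the output stream:
f_Nyq = fs_out / 2 = 960000 / 2 = 480000.0 Hz

fs_out = 960000 Hz; f_Nyquist = 480000.0 Hz


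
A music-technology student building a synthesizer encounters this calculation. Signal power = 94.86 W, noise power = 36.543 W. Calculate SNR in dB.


SNR in decibels:
SNR = 10 * log10(Ps / Pn)
    = 10 * log10(94.86 / 36.543)
    = 10 * log10(2.5958)
    = 10 * 0.4143
    = 4.14 dB

4.14 dB


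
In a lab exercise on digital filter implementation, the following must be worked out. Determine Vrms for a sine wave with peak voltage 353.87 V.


RMS voltage for a sinusoidal waveform:
V_rms = V_peak / sqrt(2)
      = 353.87 / 1.414214
      = 250.224 V

250.224 V


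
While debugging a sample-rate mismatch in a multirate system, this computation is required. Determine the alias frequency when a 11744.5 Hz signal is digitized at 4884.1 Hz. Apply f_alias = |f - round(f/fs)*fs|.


Compute the nearest integer multiple of fs to the signal:
n = round(11744.5 / 4884.1) = 2
f_alias = |11744.5 - 2 * 4884.1|
        = |11744.5 - 9768.2|
        = 1976.3 Hz

1976.3


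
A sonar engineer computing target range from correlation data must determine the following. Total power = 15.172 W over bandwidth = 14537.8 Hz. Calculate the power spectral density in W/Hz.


Power spectral density:
PSD = P / BW
    = 15.172 / 14537.8
    = 0.00104362 W/Hz

0.00104362 W/Hz


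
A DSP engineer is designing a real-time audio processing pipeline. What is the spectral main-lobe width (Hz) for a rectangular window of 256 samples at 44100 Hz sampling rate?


Main lobe width for a rectangular window:
Width = 2 * fs / N
      = 2 * 44100 / 256
      = 88200 / 256
      = 344.531 Hz

344.531 Hz


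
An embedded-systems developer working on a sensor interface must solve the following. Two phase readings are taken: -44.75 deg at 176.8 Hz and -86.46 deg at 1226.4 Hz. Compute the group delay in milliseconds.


Group delay from phase difference:
tau = -d(phi)/d(omega)
d(phi) = -41.71 deg = -0.727977 rad
d(omega) = 2*pi*(1226.4 - 176.8) = 6594.8313 rad/s
tau = -(-0.727977) / 6594.8313
    = 0.1104 ms

0.1104 ms


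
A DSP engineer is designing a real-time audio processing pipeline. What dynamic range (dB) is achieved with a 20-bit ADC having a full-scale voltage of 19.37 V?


Dynamic range from full-scale to LSB:
V_min = V_max / 2^bits = 19.37 / 2^20
DR = 20 * log10(V_max / V_min)
   = 20 * log10(2^20)
   = 20 * 20 * log10(2)
   = 120.41 dB

120.41 dB


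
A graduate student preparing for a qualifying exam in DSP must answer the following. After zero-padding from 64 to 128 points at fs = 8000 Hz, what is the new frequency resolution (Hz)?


Frequency resolution after zero-padding:
N_padded = 64 * 2 = 128
df = fs / N_padded
   = 8000 / 128
   = 62.5 Hz

62.5 Hz


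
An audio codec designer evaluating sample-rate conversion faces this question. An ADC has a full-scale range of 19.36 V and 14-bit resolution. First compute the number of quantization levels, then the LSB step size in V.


Step 1 — number of quantization levels:
L = 2^N = 2^14 = 16384

Step 2 — LSB step size:
delta = Vfs / L
      = 19.36 / 16384
      = 0.00118164 V

Levels = 16384; step size = 0.00118164 V


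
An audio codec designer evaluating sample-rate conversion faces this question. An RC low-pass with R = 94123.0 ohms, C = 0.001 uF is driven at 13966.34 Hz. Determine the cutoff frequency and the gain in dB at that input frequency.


Step 1 — cutoff frequency:
fc = 1 / (2*pi*R*C)
C = 0.001 uF = 1e-09 F
fc = 1 / (2*pi*94123.0*1e-09)
   = 1690.925 Hz

Step 2 — magnitude at f = 13966.34 Hz:
|H(f)| = 1 / sqrt(1 + (f/fc)^2)
f/fc = 13966.34 / 1690.925 = 8.259586
|H| = 1 / sqrt(1 + 68.220761) = 0.1201937
|H|_dB = 20*log10(0.1201937) = -18.4 dB

fc = 1690.925 Hz; |H(13966.34 Hz)| = -18.4 dB


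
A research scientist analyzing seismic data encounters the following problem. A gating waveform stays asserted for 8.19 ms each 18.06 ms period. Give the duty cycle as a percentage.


Duty cycle as a percentage:
DC = (t_on / T) * 100
   = (8.19 / 18.06) * 100
   = 0.453488 * 100
   = 45.35 %

45.35 %


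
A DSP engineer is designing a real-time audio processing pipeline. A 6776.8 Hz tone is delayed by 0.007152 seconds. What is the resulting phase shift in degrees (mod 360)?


Phase shift from frequency and time delay:
phi = 360 * f * t_delay
    = 360 * 6776.8 * 0.007152
    = 17448.36 degrees
    mod 360 = 168.36 degrees

168.36 degrees


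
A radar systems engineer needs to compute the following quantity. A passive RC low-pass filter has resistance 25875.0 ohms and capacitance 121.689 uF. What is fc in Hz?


Cutoff frequency of a first-order RC filter:
fc = 1 / (2 * pi * R * C)
C = 121.689 uF = 0.000121689 F
fc = 1 / (2 * pi * 25875.0 * 0.000121689)
   = 1 / 19.783883640874
   = 0.050546 Hz

0.050546 Hz


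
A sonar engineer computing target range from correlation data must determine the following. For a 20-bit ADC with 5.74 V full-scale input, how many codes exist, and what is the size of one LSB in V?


Step 1 — number of quantization levels:
L = 2^N = 2^20 = 1048576

Step 2 — LSB step size:
delta = Vfs / L
      = 5.74 / 1048576
      = 5.47e-06 V

Levels = 1048576; step size = 5.47e-06 V


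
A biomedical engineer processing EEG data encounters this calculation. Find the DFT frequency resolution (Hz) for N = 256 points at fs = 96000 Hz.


DFT frequency resolution:
df = fs / N
   = 96000 / 256
   = 375.0 Hz

375.0 Hz


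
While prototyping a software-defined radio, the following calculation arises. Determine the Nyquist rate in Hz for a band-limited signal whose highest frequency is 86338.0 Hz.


The Nyquist rate is twice the maximum frequency component.
fs_min = 2 * fmax
      = 2 * 86338.0
      = 172676.0 Hz

172676.0


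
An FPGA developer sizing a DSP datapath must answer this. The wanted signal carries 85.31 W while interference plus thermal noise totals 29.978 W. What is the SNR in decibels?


SNR in decibels:
SNR = 10 * log10(Ps / Pn)
    = 10 * log10(85.31 / 29.978)
    = 10 * log10(2.8458)
    = 10 * 0.4542
    = 4.54 dB

4.54 dB


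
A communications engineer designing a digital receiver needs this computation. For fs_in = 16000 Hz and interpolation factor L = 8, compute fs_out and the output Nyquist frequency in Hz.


Step 1 — output sample rate after interpolation by L:
fs_out = L * fs_in = 8 * 16000 = 128000 Hz

Step 2 — Nyquist frequency of the output stream:
f_Nyq = fs_out / 2 = 128000 / 2 = 64000.0 Hz

fs_out = 128000 Hz; f_Nyquist = 64000.0 Hz


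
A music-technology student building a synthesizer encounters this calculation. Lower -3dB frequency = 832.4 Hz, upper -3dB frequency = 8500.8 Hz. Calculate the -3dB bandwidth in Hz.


Bandwidth is the difference of -3dB frequencies:
BW = f_high - f_low
   = 8500.8 - 832.4
   = 7668.4 Hz

7668.4 Hz


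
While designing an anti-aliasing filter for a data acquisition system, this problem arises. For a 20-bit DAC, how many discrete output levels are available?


Number of quantization levels = 2^N
= 2^20
= 1048576

1048576


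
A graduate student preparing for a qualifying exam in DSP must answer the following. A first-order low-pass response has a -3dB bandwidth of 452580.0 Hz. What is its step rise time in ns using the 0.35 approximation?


Rise time from bandwidth relationship:
tr = 0.35 / BW
   = 0.35 / 452580.0
   = 7.733439392e-07 s
   = 773.3439 ns

773.3439 ns


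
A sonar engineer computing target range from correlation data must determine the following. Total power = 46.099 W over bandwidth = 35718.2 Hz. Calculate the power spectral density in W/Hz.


Power spectral density:
PSD = P / BW
    = 46.099 / 35718.2
    = 0.00129063 W/Hz

0.00129063 W/Hz


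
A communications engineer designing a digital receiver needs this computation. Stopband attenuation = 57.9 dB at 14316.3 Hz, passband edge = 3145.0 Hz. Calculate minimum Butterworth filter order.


Butterworth filter order formula:
n = log10(10^(A/10) - 1) / (2 * log10(f_stop/f_pass))
10^(57.9/10) - 1 = 616594.0019
f_stop/f_pass = 14316.3 / 3145.0 = 4.5521
n = 4.3983 -> ceil = 5

5


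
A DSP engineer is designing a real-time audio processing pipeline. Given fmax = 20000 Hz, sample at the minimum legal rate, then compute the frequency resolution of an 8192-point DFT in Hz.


Step 1 — Nyquist sampling rate:
fs = 2 * fmax = 2 * 20000 = 40000 Hz

Step 2 — DFT bin spacing:
df = fs / N = 40000 / 8192 = 4.8828 Hz

4.8828 Hz


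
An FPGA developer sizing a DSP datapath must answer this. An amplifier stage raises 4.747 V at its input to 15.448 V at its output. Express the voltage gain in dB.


Voltage gain in dB:
G = 20 * log10(Vout / Vin)
  = 20 * log10(15.448 / 4.747)
  = 20 * log10(3.254266)
  = 20 * 0.512453
  = 10.25 dB

10.25 dB


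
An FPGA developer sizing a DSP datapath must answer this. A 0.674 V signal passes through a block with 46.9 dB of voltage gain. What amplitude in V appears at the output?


Output voltage from dB gain:
V_out = V_in * 10^(gain_dB / 20)
      = 0.674 * 10^(46.9 / 20)
      = 0.674 * 221.309471
      = 149.1626 V

149.1626 V


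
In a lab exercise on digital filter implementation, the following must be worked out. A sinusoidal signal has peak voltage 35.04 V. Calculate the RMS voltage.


RMS voltage for a sinusoidal waveform:
V_rms = V_peak / sqrt(2)
      = 35.04 / 1.414214
      = 24.777 V

24.777 V


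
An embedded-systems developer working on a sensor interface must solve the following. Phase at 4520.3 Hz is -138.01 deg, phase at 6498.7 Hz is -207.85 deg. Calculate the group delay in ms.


Group delay from phase difference:
tau = -d(phi)/d(omega)
d(phi) = -69.84 deg = -1.218938 rad
d(omega) = 2*pi*(6498.7 - 4520.3) = 12430.6538 rad/s
tau = -(-1.218938) / 12430.6538
    = 0.0981 ms

0.0981 ms


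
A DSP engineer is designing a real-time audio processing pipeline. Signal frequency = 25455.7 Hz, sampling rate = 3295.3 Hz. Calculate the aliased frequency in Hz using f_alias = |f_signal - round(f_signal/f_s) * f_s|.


Compute the nearest integer multiple of fs to the signal:
n = round(25455.7 / 3295.3) = 8
f_alias = |25455.7 - 8 * 3295.3|
        = |25455.7 - 26362.4|
        = 906.7 Hz

906.7


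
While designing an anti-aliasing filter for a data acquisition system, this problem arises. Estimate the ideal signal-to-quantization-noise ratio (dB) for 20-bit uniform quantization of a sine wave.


Theoretical SNR for a full-scale sinusoid:
SNR = 6.02 * N + 1.76
    = 6.02 * 20 + 1.76
    = 120.4 + 1.76
    = 122.16 dB

122.16 dB


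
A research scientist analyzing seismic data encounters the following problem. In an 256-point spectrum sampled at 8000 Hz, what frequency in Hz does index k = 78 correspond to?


Frequency of DFT bin k:
f_k = k * fs / N
    = 78 * 8000 / 256
    = 624000 / 256
    = 2437.5 Hz

2437.5 Hz


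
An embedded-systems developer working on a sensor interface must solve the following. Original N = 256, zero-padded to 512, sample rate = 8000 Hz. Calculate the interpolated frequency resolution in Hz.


Frequency resolution after zero-padding:
N_padded = 256 * 2 = 512
df = fs / N_padded
   = 8000 / 512
   = 15.625 Hz

15.625 Hz


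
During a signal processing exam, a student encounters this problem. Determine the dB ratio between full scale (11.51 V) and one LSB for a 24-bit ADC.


Dynamic range from full-scale to LSB:
V_min = V_max / 2^bits = 11.51 / 2^24
DR = 20 * log10(V_max / V_min)
   = 20 * log10(2^24)
   = 20 * 24 * log10(2)
   = 144.49 dB

144.49 dB


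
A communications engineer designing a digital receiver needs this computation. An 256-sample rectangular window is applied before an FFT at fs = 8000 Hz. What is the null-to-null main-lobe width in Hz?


Main lobe width for a rectangular window:
Width = 2 * fs / N
      = 2 * 8000 / 256
      = 16000 / 256
      = 62.5 Hz

62.5 Hz


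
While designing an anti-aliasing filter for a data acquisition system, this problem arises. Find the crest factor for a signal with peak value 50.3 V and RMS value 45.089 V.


Crest factor is the ratio of peak to RMS:
CF = V_peak / V_rms
   = 50.3 / 45.089
   = 1.1156

1.1156


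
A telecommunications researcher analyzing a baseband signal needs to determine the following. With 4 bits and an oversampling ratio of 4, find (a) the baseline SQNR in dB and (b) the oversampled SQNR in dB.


Step 1 — baseline SQNR at Nyquist:
SQNR_base = 6.02*N + 1.76
          = 6.02*4 + 1.76
          = 25.84 dB

Step 2 — oversampling processing gain:
G = 10*log10(OSR) = 10*log10(4) = 6.02 dB

Step 3 — total:
SQNR_total = 25.84 + 6.02 = 31.86 dB

Base SQNR = 25.84 dB; oversampled SQNR = 31.86 dB


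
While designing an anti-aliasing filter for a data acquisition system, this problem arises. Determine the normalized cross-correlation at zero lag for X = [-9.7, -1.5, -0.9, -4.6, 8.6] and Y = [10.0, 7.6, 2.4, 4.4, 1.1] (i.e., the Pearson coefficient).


Pearson correlation coefficient (population):
r = cov(X,Y) / (std(X) * std(Y))
Mean X = -1.62, Mean Y = 5.1
Cov(X,Y) = -16.006
Std(X) = 5.985783, Std(Y) = 3.287552
r = -0.8134

-0.8134


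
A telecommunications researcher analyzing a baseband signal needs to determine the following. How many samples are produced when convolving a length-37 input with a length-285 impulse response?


Linear convolution output length:
L = N + M - 1
  = 37 + 285 - 1
  = 321 samples

321


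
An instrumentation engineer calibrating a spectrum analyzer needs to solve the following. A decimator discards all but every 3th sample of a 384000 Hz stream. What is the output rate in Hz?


Decimation reduces the sample rate:
fs_out = fs_in / M
       = 384000 / 3
       = 128000.0 Hz

128000.0 Hz


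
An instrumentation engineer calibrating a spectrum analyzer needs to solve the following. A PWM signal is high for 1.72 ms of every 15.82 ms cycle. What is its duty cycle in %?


Duty cycle as a percentage:
DC = (t_on / T) * 100
   = (1.72 / 15.82) * 100
   = 0.108723 * 100
   = 10.87 %

10.87 %


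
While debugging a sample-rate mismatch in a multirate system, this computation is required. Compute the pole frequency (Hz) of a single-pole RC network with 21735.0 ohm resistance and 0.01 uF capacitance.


Cutoff frequency of a first-order RC filter:
fc = 1 / (2 * pi * R * C)
C = 0.01 uF = 1e-08 F
fc = 1 / (2 * pi * 21735.0 * 1e-08)
   = 1 / 0.0013656503265155
   = 732.251866 Hz

732.251866 Hz


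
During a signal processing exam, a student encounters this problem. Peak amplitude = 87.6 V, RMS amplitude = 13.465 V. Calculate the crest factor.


Crest factor is the ratio of peak to RMS:
CF = V_peak / V_rms
   = 87.6 / 13.465
   = 6.5058

6.5058


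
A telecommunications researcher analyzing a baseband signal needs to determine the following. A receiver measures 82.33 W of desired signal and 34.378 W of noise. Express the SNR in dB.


SNR in decibels:
SNR = 10 * log10(Ps / Pn)
    = 10 * log10(82.33 / 34.378)
    = 10 * log10(2.3948)
    = 10 * 0.3793
    = 3.79 dB

3.79 dB


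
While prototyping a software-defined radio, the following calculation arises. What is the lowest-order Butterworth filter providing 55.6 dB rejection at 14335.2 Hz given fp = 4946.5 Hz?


Butterworth filter order formula:
n = log10(10^(A/10) - 1) / (2 * log10(f_stop/f_pass))
10^(55.6/10) - 1 = 363077.0548
f_stop/f_pass = 14335.2 / 4946.5 = 2.898
n = 6.0159 -> ceil = 7

7


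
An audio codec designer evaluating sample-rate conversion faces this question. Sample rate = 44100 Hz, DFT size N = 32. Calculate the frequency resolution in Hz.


DFT frequency resolution:
df = fs / N
   = 44100 / 32
   = 1378.125 Hz

1378.125 Hz


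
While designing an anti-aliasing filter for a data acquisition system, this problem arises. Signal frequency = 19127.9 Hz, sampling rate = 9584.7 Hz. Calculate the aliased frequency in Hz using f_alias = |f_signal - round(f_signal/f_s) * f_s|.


Compute the nearest integer multiple of fs to the signal:
n = round(19127.9 / 9584.7) = 2
f_alias = |19127.9 - 2 * 9584.7|
        = |19127.9 - 19169.4|
        = 41.5 Hz

41.5


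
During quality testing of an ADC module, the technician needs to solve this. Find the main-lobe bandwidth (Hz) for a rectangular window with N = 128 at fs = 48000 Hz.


Main lobe width for a rectangular window:
Width = 2 * fs / N
      = 2 * 48000 / 128
      = 96000 / 128
      = 750.0 Hz

750.0 Hz


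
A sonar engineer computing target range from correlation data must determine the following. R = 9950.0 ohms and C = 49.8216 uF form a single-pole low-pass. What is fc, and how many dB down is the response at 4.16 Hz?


Step 1 — cutoff frequency:
fc = 1 / (2*pi*R*C)
C = 49.8216 uF = 4.98216e-05 F
fc = 1 / (2*pi*9950.0*4.98216e-05)
   = 0.321055 Hz

Step 2 — magnitude at f = 4.16 Hz:
|H(f)| = 1 / sqrt(1 + (f/fc)^2)
f/fc = 4.16 / 0.321055 = 12.957281
|H| = 1 / sqrt(1 + 167.891131) = 0.0769479
|H|_dB = 20*log10(0.0769479) = -22.28 dB

fc = 0.321055 Hz; |H(4.16 Hz)| = -22.28 dB


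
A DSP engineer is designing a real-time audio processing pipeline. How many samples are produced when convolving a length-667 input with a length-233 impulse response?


Linear convolution output length:
L = N + M - 1
  = 667 + 233 - 1
  = 899 samples

899


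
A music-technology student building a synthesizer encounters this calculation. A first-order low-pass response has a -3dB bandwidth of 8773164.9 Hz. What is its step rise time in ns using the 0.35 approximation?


Rise time from bandwidth relationship:
tr = 0.35 / BW
   = 0.35 / 8773164.9
   = 3.989438293e-08 s
   = 39.8944 ns

39.8944 ns


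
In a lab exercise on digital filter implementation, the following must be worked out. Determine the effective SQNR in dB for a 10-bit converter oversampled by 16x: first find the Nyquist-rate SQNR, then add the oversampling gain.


Step 1 — baseline SQNR at Nyquist:
SQNR_base = 6.02*N + 1.76
          = 6.02*10 + 1.76
          = 61.96 dB

Step 2 — oversampling processing gain:
G = 10*log10(OSR) = 10*log10(16) = 12.04 dB

Step 3 — total:
SQNR_total = 61.96 + 12.04 = 74.0 dB

Base SQNR = 61.96 dB; oversampled SQNR = 74.0 dB


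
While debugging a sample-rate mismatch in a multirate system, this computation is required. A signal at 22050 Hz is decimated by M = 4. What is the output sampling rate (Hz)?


Decimation reduces the sample rate:
fs_out = fs_in / M
       = 22050 / 4
       = 5512.5 Hz

5512.5 Hz


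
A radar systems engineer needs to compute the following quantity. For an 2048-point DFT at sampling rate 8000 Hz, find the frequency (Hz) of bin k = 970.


Frequency of DFT bin k:
f_k = k * fs / N
    = 970 * 8000 / 2048
    = 7760000 / 2048
    = 3789.062 Hz

3789.062 Hz


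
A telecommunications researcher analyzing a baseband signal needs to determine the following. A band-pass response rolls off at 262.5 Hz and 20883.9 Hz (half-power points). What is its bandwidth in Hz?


Bandwidth is the difference of -3dB frequencies:
BW = f_high - f_low
   = 20883.9 - 262.5
   = 20621.4 Hz

20621.4 Hz
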